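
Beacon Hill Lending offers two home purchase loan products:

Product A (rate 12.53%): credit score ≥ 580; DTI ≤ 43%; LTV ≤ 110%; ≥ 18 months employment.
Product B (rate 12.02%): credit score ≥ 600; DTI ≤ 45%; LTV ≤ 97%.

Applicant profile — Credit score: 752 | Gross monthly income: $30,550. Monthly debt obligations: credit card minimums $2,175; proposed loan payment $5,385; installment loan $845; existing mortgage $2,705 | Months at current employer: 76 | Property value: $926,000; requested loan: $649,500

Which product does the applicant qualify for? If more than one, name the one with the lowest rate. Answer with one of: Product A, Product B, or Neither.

Product B

Total debts = (2,175 + 5,385 + 845 + 2,705) = 11,110; DTI = 11,110/30,550 = 36.4%.
LTV = 649,500/926,000 = 70.1%.
Product A: score 752 ≥ 580; DTI 36.4% ≤ 43%; LTV 70.1% ≤ 110%; employment 76 ≥ 18 mo → qualifies.
Product B: score 752 ≥ 600; DTI 36.4% ≤ 45%; LTV 70.1% ≤ 97% → qualifies.
Qualifying: Product A, Product B. Lowest rate is 12.02% → Product B.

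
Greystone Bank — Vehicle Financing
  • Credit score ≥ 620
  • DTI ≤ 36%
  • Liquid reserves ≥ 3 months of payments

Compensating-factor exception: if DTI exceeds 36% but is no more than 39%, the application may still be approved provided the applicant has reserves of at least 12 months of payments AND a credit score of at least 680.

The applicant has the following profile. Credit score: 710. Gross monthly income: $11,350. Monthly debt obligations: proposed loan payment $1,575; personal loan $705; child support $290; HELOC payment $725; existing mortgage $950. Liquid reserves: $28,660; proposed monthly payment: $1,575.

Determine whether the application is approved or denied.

Approved

Credit score 710 ≥ 620 (meets base)
Total debts = (1,575 + 705 + 290 + 725 + 950) = 4,245. DTI: 4,245 ÷ 11,350 = 37.4%, over the 36% base limit.
Liquid reserves cover 28,660/1,575 = 18.2 months — ≥ 3 required
37.4% falls in the override range (36%–39%), so the compensating-factor test applies.
Reserves 18.2 ≥ 12 months; credit score 710 ≥ 680.
Both compensating conditions met → exception applies.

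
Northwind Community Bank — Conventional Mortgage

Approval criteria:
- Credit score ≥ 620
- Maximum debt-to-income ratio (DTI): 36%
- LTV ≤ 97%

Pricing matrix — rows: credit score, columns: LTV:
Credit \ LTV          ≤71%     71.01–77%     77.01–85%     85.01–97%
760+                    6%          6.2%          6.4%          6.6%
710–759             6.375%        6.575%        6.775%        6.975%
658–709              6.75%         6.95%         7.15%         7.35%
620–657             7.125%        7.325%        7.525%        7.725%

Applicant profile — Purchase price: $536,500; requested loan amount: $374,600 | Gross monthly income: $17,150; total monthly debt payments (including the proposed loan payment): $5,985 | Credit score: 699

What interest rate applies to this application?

6.75%

Credit score 699 ≥ 620; Debt-to-income = 5,985/17,150 = 34.9% — meets 36% limit
Loan-to-value = 374,600/536,500 = 69.8% — pass (97% max)
Credit 699 → row 658–709; LTV 69.8% → column ≤71%. Grid cell → 6.75%.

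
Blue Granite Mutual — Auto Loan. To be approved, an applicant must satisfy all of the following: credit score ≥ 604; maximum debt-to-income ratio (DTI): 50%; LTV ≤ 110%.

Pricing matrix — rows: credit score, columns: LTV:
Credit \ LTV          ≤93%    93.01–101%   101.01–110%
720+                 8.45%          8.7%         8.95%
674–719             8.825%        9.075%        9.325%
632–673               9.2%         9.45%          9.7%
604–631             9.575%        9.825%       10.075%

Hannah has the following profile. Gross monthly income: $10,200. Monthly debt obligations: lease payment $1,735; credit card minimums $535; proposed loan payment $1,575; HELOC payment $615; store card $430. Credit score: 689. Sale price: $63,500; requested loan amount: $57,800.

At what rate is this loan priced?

Credit score 689 ≥ 604; Total monthly debts = (1,735 + 535 + 1,575 + 615 + 430) = 4,890. Debt-to-income = 4,890/10,200 = 47.9% — meets 50% limit
LTV: 57,800 ÷ 63,500 = 91%, within 110% cap
Credit 689 → row 674–719; LTV 91% → column ≤93%. Grid cell → 8.825%.

8.825%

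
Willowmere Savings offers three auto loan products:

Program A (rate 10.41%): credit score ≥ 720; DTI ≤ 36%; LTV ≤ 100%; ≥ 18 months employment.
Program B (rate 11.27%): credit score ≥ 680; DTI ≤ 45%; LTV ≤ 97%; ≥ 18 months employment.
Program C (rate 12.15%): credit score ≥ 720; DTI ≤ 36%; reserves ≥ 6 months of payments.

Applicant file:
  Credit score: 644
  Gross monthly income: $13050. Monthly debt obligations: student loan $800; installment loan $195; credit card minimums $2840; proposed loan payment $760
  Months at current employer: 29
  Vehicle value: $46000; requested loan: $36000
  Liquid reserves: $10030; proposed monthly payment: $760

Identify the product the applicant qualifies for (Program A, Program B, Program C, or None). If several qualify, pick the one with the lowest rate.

None

Total debts = (800 + 195 + 2,840 + 760) = 4,595; DTI = 4,595/13,050 = 35.2%.
LTV = 36,000/46,000 = 78.3%.
Reserves = 10,030/760 = 13.2 months.
Program A: score 644 < 720; DTI 35.2% ≤ 36%; LTV 78.3% ≤ 100%; employment 29 ≥ 18 mo → does not qualify.
Program B: score 644 < 680; DTI 35.2% ≤ 45%; LTV 78.3% ≤ 97%; employment 29 ≥ 18 mo → does not qualify.
Program C: score 644 < 720; DTI 35.2% ≤ 36%; reserves 13.2 ≥ 6 mo → does not qualify.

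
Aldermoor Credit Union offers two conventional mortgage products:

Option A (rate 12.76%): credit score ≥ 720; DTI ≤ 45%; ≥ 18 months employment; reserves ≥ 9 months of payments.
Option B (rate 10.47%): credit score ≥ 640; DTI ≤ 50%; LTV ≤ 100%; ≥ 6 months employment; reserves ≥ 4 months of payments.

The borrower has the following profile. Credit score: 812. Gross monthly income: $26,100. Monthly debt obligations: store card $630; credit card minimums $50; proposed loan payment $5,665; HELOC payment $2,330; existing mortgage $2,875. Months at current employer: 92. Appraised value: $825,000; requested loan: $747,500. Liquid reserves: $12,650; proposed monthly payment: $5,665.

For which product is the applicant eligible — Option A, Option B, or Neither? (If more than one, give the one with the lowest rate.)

Total debts = (630 + 50 + 5,665 + 2,330 + 2,875) = 11,550; DTI = 11,550/26,100 = 44.3%.
LTV = 747,500/825,000 = 90.6%.
Reserves = 12,650/5,665 = 2.2 months.
Option A: score 812 ≥ 720; DTI 44.3% ≤ 45%; employment 92 ≥ 18 mo; reserves 2.2 < 9 mo → does not qualify.
Option B: score 812 ≥ 640; DTI 44.3% ≤ 50%; LTV 90.6% ≤ 100%; employment 92 ≥ 6 mo; reserves 2.2 < 4 mo → does not qualify.

Neither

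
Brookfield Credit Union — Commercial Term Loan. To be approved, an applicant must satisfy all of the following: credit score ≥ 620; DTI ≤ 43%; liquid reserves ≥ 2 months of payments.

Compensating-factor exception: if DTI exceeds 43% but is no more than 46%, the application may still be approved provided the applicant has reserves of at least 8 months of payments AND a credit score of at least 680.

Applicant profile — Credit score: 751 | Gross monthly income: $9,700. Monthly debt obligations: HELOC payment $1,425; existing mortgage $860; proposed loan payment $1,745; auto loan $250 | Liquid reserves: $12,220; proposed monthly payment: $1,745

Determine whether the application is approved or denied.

Denied

Credit score 751 ≥ 620 (meets base)
Total debts = (1,425 + 860 + 1,745 + 250) = 4,280. DTI: 4,280 ÷ 9,700 = 44.1%, over the 43% base limit.
Reserves = 12,220/1,745 = 7.0 months ≥ 2
DTI 44.1% is within the 43%–46% exception band; checking compensating factors.
Reserves 7.0 < 8 months; credit score 751 ≥ 680.
Override conditions not both satisfied; exception does not apply.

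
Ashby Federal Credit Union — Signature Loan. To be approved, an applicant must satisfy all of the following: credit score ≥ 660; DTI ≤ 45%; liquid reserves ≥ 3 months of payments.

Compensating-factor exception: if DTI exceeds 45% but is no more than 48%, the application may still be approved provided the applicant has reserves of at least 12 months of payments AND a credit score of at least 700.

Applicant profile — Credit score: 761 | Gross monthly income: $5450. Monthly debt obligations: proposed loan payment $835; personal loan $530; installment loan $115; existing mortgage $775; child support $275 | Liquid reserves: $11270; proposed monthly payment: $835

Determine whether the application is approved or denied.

Approved

Credit score 761 ≥ 660 (meets base)
Total debts = (835 + 530 + 115 + 775 + 275) = 2,530. DTI: 2,530 ÷ 5,450 = 46.4%, over the 45% base limit.
Reserves = 11,270/835 = 13.5 months ≥ 3
46.4% falls in the override range (45%–48%), so the compensating-factor test applies.
Override check — reserves: 13.5 mo (ok); score: 761 (ok).
Both override conditions satisfied; DTI exception granted.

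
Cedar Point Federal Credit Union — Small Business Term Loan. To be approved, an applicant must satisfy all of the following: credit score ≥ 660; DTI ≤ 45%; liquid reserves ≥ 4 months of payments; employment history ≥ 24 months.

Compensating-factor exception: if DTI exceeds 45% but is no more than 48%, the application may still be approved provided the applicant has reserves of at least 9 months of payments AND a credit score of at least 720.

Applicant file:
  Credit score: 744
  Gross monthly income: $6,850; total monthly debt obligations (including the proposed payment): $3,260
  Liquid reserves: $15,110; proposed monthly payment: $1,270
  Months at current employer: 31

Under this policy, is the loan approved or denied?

Approved

Credit score 744 ≥ 660 (meets base)
DTI = 3,260/6,850 = 47.6% > 45% — standard DTI limit exceeded.
Reserves = 15,110/1,270 = 11.9 months ≥ 4
Employment 31 ≥ 24 months
47.6% falls in the override range (45%–48%), so the compensating-factor test applies.
Reserves 11.9 ≥ 9 months; credit score 744 ≥ 720.
Both override conditions satisfied; DTI exception granted.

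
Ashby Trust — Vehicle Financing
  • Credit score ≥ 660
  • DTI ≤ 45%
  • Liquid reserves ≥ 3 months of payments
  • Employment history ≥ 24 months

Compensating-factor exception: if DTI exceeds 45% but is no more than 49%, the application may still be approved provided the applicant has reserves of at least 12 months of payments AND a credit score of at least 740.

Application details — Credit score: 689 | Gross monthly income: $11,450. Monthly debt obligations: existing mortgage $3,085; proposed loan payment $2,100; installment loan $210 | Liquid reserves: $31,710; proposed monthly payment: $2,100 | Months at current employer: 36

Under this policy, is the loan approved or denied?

Credit score 689 ≥ 660 (meets base)
Total debts = (3,085 + 2,100 + 210) = 5,395. DTI = 5,395/11,450 = 47.1% > 45% — standard DTI limit exceeded.
Liquid reserves cover 31,710/2,100 = 15.1 months — ≥ 3 required
Employment 36 ≥ 24 months
DTI 47.1% is within the 45%–49% exception band; checking compensating factors.
Reserves 15.1 ≥ 12 months; credit score 689 < 740.
Compensating-factor requirement not fully met.

Denied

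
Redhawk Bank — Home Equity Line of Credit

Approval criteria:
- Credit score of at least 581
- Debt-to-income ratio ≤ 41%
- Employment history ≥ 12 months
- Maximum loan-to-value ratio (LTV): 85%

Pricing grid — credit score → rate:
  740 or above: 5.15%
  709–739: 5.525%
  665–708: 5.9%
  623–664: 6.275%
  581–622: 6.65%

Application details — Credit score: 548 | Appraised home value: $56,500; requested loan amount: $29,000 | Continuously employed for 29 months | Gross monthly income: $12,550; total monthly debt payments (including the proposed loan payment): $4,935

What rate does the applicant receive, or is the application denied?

Denied

Credit score 548 < 581 (below minimum)
Loan-to-value = 29,000/56,500 = 51.3% — pass (85% max)
Debt-to-income = 4,935/12,550 = 39.3% — meets 41% limit
Employment 29 ≥ 12 months
Not all requirements met → denied.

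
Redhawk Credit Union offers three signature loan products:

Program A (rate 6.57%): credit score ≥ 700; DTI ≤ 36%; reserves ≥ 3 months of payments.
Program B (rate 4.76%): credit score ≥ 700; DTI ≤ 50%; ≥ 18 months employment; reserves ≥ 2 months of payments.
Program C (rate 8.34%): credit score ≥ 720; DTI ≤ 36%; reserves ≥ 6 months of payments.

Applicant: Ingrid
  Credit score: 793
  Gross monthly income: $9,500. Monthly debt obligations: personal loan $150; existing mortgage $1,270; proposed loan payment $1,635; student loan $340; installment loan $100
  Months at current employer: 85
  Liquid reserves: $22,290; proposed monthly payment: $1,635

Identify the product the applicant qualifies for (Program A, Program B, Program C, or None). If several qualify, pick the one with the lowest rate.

Total debts = (150 + 1,270 + 1,635 + 340 + 100) = 3,495; DTI = 3,495/9,500 = 36.8%.
Reserves = 22,290/1,635 = 13.6 months.
Program A: score 793 ≥ 700; DTI 36.8% > 36%; reserves 13.6 ≥ 3 mo → does not qualify.
Program B: score 793 ≥ 700; DTI 36.8% ≤ 50%; employment 85 ≥ 18 mo; reserves 13.6 ≥ 2 mo → qualifies.
Program C: score 793 ≥ 720; DTI 36.8% > 36%; reserves 13.6 ≥ 6 mo → does not qualify.

Program B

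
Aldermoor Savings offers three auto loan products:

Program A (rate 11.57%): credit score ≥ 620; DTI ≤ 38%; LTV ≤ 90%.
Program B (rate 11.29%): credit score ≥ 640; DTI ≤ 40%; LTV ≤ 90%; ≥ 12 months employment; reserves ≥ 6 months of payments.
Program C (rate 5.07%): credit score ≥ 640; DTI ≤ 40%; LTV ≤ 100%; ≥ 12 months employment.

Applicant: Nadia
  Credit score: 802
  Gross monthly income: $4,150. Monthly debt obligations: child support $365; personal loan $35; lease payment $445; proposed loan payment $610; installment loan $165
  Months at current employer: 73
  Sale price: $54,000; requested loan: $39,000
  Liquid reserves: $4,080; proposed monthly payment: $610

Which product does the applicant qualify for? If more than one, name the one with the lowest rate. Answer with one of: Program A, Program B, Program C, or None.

Program C

Total debts = (365 + 35 + 445 + 610 + 165) = 1,620; DTI = 1,620/4,150 = 39%.
LTV = 39,000/54,000 = 72.2%.
Reserves = 4,080/610 = 6.7 months.
Program A: score 802 ≥ 620; DTI 39% > 38%; LTV 72.2% ≤ 90% → does not qualify.
Program B: score 802 ≥ 640; DTI 39% ≤ 40%; LTV 72.2% ≤ 90%; employment 73 ≥ 12 mo; reserves 6.7 ≥ 6 mo → qualifies.
Program C: score 802 ≥ 640; DTI 39% ≤ 40%; LTV 72.2% ≤ 100%; employment 73 ≥ 12 mo → qualifies.
Qualifying: Program B, Program C. Lowest rate is 5.07% → Program C.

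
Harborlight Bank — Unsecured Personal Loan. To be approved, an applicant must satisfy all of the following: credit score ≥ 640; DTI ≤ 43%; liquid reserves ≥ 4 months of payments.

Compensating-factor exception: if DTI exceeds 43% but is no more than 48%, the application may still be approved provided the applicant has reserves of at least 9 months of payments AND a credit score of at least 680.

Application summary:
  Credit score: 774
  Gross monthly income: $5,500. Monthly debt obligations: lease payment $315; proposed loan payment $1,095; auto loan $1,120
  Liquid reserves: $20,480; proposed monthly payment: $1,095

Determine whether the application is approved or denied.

Credit score 774 ≥ 640 (meets base)
Total debts = (315 + 1,095 + 1,120) = 2,530. DTI = 2,530/5,500 = 46% > 43% — standard DTI limit exceeded.
Liquid reserves cover 20,480/1,095 = 18.7 months — ≥ 4 required
46% falls in the override range (43%–48%), so the compensating-factor test applies.
Reserves 18.7 ≥ 9 months; credit score 774 ≥ 680.
Both override conditions satisfied; DTI exception granted.

Approved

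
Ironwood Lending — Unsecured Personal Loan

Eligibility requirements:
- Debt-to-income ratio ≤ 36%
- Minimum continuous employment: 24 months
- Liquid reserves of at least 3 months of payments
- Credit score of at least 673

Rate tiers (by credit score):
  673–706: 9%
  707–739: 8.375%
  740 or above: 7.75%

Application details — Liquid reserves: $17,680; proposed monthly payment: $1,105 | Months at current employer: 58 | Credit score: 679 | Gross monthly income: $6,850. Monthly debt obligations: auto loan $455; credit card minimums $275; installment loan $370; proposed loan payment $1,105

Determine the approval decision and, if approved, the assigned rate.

Credit score 679 ≥ 673 (meets minimum)
Reserves: 17,680 ÷ 1,105 = 16.0 months (meets 3-month minimum)
Employment 58 ≥ 24 months
Total monthly debts = (455 + 275 + 370 + 1,105) = 2,205. DTI = 2,205/6,850 = 32.2% ≤ 36%
All requirements met. Score 679 falls in the 673–706 tier → 9%.

Approved at 9%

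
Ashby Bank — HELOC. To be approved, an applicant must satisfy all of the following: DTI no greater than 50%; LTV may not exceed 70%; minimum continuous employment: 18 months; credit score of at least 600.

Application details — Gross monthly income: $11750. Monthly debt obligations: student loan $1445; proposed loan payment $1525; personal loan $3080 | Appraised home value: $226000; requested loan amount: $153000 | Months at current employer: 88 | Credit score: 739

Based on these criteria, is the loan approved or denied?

Denied

Total monthly debts = (1,445 + 1,525 + 3,080) = 6,050. Debt-to-income = 6,050/11,750 = 51.5% — over 50% limit
LTV: 153,000 ÷ 226,000 = 67.7%, within 70% cap
Employment 88 ≥ 18 months
Credit score 739 ≥ 600 (meets)
Fails on DTI.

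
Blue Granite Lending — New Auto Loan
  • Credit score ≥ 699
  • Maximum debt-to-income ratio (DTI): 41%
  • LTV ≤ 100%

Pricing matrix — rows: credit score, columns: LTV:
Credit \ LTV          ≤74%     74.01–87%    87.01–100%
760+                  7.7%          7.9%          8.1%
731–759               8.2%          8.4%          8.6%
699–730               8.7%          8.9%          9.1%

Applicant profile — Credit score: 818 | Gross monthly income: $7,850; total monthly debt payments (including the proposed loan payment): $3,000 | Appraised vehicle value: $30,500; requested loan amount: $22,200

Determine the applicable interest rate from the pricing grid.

Credit score 818 ≥ 699; Debt-to-income = 3,000/7,850 = 38.2% — meets 41% limit
Loan-to-value = 22,200/30,500 = 72.8% — pass (100% max)
Row: 818 falls in 760+. Column: 72.8% falls in ≤74%. Rate = 7.7%.

7.7%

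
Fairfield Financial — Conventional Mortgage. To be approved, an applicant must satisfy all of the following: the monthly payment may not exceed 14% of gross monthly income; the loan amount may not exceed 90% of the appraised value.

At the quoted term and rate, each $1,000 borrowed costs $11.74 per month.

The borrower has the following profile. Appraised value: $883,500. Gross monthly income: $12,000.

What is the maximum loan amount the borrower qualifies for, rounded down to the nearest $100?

Payment cap: 14% × $12,000 = $1,680/month.
At $11.74 per $1,000, that supports 1,680/11.74 × 1,000 ≈ $143,100 → $143,100.
LTV cap: 90% × $883,500 = $795,150 → $795,100.
Binding constraint: payment-to-income.

$143,100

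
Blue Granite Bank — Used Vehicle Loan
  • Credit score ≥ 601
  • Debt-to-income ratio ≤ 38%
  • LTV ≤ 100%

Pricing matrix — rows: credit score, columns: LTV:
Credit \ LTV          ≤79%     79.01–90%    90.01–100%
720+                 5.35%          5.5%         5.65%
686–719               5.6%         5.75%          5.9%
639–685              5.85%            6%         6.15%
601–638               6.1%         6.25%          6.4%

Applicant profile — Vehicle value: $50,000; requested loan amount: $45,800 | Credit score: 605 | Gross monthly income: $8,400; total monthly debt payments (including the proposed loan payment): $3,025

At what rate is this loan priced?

6.4%

Credit score 605 ≥ 601; DTI: 3,025 ÷ 8,400 = 36%, within the 38% cap
Loan-to-value = 45,800/50,000 = 91.6% — pass (100% max)
Score 605 is in the 601–638 band; LTV 91.6% is in the 90.01–100% band → 6.4%.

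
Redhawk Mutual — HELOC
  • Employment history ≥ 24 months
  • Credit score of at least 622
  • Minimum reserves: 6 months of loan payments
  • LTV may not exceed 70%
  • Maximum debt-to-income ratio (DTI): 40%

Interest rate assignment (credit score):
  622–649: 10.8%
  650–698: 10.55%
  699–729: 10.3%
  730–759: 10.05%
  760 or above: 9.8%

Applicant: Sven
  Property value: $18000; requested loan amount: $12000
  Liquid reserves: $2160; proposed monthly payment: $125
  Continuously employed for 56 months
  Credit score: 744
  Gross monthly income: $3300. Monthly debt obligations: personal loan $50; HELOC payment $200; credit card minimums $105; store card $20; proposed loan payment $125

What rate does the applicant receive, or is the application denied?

Approved at 10.05%

Credit score 744 ≥ 622 (meets minimum)
Reserves: 2,160 ÷ 125 = 17.3 months (meets 6-month minimum)
Total monthly debts = (50 + 200 + 105 + 20 + 125) = 500. Debt-to-income = 500/3,300 = 15.2% — meets 40% limit
Employment 56 ≥ 24 months
LTV = 12,000/18,000 = 66.7% ≤ 70%
All requirements met. Score 744 falls in the 730–759 tier → 10.05%.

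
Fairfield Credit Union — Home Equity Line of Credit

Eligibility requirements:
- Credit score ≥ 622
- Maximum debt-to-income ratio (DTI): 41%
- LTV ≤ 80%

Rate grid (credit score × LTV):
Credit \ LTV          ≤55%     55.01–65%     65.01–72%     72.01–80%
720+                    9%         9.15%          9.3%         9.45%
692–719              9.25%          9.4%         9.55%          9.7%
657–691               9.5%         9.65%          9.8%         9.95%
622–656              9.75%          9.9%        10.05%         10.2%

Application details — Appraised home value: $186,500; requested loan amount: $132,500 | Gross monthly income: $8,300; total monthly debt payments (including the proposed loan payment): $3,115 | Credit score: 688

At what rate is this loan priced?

Credit score 688 ≥ 622; DTI = 3,115/8,300 = 37.5% ≤ 41%
LTV: 132,500 ÷ 186,500 = 71%, within 80% cap
Credit 688 → row 657–691; LTV 71% → column 65.01–72%. Grid cell → 9.8%.

9.8%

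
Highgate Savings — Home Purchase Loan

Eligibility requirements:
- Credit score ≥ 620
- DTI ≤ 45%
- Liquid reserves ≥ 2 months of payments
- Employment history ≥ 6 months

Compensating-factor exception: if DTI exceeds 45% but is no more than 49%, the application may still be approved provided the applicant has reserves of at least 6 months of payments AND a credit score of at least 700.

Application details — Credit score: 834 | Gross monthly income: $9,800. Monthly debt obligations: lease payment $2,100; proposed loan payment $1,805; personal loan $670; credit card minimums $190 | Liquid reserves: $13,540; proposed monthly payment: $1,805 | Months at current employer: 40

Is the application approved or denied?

Approved

Credit score 834 ≥ 620 (meets base)
Total debts = (2,100 + 1,805 + 670 + 190) = 4,765. DTI: 4,765 ÷ 9,800 = 48.6%, over the 45% base limit.
Reserves: 13,540 ÷ 1,805 = 7.5 months (meets 2-month minimum)
Employment 40 ≥ 6 months
48.6% falls in the override range (45%–49%), so the compensating-factor test applies.
Reserves 7.5 ≥ 6 months; credit score 834 ≥ 700.
Both override conditions satisfied; DTI exception granted.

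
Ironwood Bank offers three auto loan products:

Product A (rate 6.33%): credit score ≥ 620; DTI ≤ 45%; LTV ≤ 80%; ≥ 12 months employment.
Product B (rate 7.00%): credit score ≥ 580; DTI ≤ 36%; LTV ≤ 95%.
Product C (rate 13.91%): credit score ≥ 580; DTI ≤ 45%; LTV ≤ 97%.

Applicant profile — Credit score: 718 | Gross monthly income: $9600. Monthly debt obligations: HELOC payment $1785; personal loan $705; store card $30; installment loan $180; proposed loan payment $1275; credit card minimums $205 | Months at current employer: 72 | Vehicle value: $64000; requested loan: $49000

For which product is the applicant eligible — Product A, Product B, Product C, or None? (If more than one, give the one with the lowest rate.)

Product A

Total debts = (1,785 + 705 + 30 + 180 + 1,275 + 205) = 4,180; DTI = 4,180/9,600 = 43.5%.
LTV = 49,000/64,000 = 76.6%.
Product A: score 718 ≥ 620; DTI 43.5% ≤ 45%; LTV 76.6% ≤ 80%; employment 72 ≥ 12 mo → qualifies.
Product B: score 718 ≥ 580; DTI 43.5% > 36%; LTV 76.6% ≤ 95% → does not qualify.
Product C: score 718 ≥ 580; DTI 43.5% ≤ 45%; LTV 76.6% ≤ 97% → qualifies.
Qualifying: Product A, Product C. Lowest rate is 6.33% → Product A.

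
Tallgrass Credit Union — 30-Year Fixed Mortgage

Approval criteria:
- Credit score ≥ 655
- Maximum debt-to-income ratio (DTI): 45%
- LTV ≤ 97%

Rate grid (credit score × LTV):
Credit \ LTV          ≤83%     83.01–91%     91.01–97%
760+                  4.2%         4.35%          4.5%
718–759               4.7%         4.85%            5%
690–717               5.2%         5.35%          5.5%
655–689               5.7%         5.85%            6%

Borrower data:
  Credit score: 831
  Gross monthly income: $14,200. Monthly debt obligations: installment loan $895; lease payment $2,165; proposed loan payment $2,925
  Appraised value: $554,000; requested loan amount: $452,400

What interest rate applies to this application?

Credit score 831 ≥ 655; Total monthly debts = (895 + 2,165 + 2,925) = 5,985. DTI: 5,985 ÷ 14,200 = 42.1%, within the 45% cap
LTV: 452,400 ÷ 554,000 = 81.7%, within 97% cap
Row: 831 falls in 760+. Column: 81.7% falls in ≤83%. Rate = 4.2%.

4.2%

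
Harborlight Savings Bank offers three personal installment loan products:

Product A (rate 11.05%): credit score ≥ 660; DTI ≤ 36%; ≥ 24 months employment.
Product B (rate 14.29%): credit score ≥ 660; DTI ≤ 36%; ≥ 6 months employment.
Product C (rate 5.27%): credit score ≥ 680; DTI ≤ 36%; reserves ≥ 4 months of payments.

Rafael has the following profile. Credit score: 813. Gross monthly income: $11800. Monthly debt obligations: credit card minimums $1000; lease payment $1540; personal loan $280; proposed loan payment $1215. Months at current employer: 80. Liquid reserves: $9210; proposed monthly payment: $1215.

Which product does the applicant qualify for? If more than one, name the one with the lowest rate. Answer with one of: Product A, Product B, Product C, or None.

Total debts = (1,000 + 1,540 + 280 + 1,215) = 4,035; DTI = 4,035/11,800 = 34.2%.
Reserves = 9,210/1,215 = 7.6 months.
Product A: score 813 ≥ 660; DTI 34.2% ≤ 36%; employment 80 ≥ 24 mo → qualifies.
Product B: score 813 ≥ 660; DTI 34.2% ≤ 36%; employment 80 ≥ 6 mo → qualifies.
Product C: score 813 ≥ 680; DTI 34.2% ≤ 36%; reserves 7.6 ≥ 4 mo → qualifies.
Qualifying: Product A, Product B, Product C. Lowest rate is 5.27% → Product C.

Product C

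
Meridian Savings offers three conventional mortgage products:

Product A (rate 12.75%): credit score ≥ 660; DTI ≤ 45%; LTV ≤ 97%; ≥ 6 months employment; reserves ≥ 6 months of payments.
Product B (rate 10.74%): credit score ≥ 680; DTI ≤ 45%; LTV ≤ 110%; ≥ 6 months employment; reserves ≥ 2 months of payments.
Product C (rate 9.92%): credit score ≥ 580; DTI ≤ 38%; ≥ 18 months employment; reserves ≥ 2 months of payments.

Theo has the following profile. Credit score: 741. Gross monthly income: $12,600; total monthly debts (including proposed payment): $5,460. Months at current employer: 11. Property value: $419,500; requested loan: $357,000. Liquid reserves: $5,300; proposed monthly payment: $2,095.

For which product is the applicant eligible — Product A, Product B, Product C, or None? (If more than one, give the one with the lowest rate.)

Product B

DTI = 5,460/12,600 = 43.3%.
LTV = 357,000/419,500 = 85.1%.
Reserves = 5,300/2,095 = 2.5 months.
Product A: score 741 ≥ 660; DTI 43.3% ≤ 45%; LTV 85.1% ≤ 97%; employment 11 ≥ 6 mo; reserves 2.5 < 6 mo → does not qualify.
Product B: score 741 ≥ 680; DTI 43.3% ≤ 45%; LTV 85.1% ≤ 110%; employment 11 ≥ 6 mo; reserves 2.5 ≥ 2 mo → qualifies.
Product C: score 741 ≥ 580; DTI 43.3% > 38%; employment 11 < 18 mo; reserves 2.5 ≥ 2 mo → does not qualify.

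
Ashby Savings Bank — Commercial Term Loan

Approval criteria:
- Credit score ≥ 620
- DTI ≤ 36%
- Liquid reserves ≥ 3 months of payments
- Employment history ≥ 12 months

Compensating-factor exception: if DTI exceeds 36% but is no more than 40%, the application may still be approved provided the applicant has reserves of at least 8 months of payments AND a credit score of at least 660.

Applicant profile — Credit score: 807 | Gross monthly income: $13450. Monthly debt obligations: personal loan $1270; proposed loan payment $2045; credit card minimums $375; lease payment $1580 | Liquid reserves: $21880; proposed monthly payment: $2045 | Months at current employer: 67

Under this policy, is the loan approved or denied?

Credit score 807 ≥ 620 (meets base)
Total debts = (1,270 + 2,045 + 375 + 1,580) = 5,270. DTI = 5,270/13,450 = 39.2% > 36% — standard DTI limit exceeded.
Liquid reserves cover 21,880/2,045 = 10.7 months — ≥ 3 required
Employment 67 ≥ 12 months
DTI 39.2% is within the 36%–40% exception band; checking compensating factors.
Reserves 10.7 ≥ 8 months; credit score 807 ≥ 660.
Both compensating conditions met → exception applies.

Approved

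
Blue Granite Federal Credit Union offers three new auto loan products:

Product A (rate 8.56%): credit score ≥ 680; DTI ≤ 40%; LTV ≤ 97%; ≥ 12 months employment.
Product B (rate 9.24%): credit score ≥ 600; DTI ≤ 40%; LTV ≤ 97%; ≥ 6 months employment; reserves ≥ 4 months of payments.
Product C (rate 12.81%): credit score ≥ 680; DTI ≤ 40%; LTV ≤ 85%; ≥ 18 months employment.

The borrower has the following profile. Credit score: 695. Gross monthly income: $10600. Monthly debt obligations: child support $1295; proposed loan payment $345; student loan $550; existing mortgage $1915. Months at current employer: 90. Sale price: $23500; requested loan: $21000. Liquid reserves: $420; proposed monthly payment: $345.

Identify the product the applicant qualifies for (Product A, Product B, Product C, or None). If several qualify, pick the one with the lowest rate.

Total debts = (1,295 + 345 + 550 + 1,915) = 4,105; DTI = 4,105/10,600 = 38.7%.
LTV = 21,000/23,500 = 89.4%.
Reserves = 420/345 = 1.2 months.
Product A: score 695 ≥ 680; DTI 38.7% ≤ 40%; LTV 89.4% ≤ 97%; employment 90 ≥ 12 mo → qualifies.
Product B: score 695 ≥ 600; DTI 38.7% ≤ 40%; LTV 89.4% ≤ 97%; employment 90 ≥ 6 mo; reserves 1.2 < 4 mo → does not qualify.
Product C: score 695 ≥ 680; DTI 38.7% ≤ 40%; LTV 89.4% > 85%; employment 90 ≥ 18 mo → does not qualify.

Product A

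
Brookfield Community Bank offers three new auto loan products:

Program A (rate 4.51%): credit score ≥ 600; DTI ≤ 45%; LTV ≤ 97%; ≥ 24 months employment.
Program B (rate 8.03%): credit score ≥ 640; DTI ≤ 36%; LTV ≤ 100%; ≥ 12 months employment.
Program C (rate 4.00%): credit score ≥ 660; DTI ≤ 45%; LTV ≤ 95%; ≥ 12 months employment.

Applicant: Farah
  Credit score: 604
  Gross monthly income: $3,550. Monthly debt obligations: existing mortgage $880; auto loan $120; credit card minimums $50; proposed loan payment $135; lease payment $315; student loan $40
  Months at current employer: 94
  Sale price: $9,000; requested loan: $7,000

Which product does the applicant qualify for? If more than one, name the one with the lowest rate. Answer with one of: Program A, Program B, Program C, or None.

Total debts = (880 + 120 + 50 + 135 + 315 + 40) = 1,540; DTI = 1,540/3,550 = 43.4%.
LTV = 7,000/9,000 = 77.8%.
Program A: score 604 ≥ 600; DTI 43.4% ≤ 45%; LTV 77.8% ≤ 97%; employment 94 ≥ 24 mo → qualifies.
Program B: score 604 < 640; DTI 43.4% > 36%; LTV 77.8% ≤ 100%; employment 94 ≥ 12 mo → does not qualify.
Program C: score 604 < 660; DTI 43.4% ≤ 45%; LTV 77.8% ≤ 95%; employment 94 ≥ 12 mo → does not qualify.

Program A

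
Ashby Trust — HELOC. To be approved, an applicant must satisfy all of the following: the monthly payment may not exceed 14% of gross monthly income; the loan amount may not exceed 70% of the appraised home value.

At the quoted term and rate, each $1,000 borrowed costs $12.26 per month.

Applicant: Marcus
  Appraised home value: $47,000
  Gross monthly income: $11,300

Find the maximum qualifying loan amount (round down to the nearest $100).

Payment cap: 14% × $11,300 = $1,582/month.
At $12.26 per $1,000, that supports 1,582/12.26 × 1,000 ≈ $129,037 → $129,000.
LTV cap: 70% × $47,000 = $32,900 → $32,900.
Binding constraint: loan-to-value.

$32,900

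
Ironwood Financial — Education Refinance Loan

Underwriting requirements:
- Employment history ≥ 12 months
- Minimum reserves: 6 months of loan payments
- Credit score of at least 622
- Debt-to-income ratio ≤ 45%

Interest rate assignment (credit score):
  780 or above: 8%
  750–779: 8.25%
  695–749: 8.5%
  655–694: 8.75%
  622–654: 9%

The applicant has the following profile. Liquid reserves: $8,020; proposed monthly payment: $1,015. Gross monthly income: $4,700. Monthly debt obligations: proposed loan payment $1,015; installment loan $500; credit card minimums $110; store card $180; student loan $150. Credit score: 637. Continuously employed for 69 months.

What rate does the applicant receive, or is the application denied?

Credit score 637 ≥ 622 (meets minimum)
Employment 69 ≥ 12 months
Total monthly debts = (1,015 + 500 + 110 + 180 + 150) = 1,955. DTI = 1,955/4,700 = 41.6% ≤ 45%
Reserves: 8,020 ÷ 1,015 = 7.9 months (meets 6-month minimum)
All requirements met. Score 637 falls in the 622–654 tier → 9%.

Approved at 9%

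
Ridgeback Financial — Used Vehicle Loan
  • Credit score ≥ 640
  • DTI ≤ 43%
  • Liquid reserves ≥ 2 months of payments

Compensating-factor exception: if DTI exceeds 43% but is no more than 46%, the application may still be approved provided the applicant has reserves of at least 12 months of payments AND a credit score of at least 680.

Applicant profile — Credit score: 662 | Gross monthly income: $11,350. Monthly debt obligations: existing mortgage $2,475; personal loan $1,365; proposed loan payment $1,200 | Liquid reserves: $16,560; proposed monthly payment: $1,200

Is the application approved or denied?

Credit score 662 ≥ 640 (meets base)
Total debts = (2,475 + 1,365 + 1,200) = 5,040. DTI: 5,040 ÷ 11,350 = 44.4%, over the 43% base limit.
Liquid reserves cover 16,560/1,200 = 13.8 months — ≥ 2 required
44.4% falls in the override range (43%–46%), so the compensating-factor test applies.
Reserves 13.8 ≥ 12 months; credit score 662 < 680.
Override conditions not both satisfied; exception does not apply.

Denied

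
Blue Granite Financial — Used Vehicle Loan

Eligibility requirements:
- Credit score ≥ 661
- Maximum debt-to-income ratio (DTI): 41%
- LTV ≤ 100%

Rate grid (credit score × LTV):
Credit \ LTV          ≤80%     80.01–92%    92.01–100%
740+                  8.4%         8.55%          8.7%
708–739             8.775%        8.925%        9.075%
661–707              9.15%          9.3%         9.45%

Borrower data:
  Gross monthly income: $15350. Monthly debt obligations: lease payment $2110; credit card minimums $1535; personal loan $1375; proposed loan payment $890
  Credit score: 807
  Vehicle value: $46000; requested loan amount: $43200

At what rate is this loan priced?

8.7%

Credit score 807 ≥ 661; Total monthly debts = (2,110 + 1,535 + 1,375 + 890) = 5,910. DTI = 5,910/15,350 = 38.5% ≤ 41%
Loan-to-value = 43,200/46,000 = 93.9% — pass (100% max)
Row: 807 falls in 740+. Column: 93.9% falls in 92.01–100%. Rate = 8.7%.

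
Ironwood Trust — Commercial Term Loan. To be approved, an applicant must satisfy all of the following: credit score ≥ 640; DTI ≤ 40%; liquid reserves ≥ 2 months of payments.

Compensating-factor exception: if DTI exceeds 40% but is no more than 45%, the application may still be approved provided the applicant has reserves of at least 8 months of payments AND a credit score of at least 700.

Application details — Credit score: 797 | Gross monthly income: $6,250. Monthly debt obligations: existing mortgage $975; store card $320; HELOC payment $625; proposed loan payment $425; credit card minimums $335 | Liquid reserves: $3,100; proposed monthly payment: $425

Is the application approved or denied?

Credit score 797 ≥ 640 (meets base)
Total debts = (975 + 320 + 625 + 425 + 335) = 2,680. DTI: 2,680 ÷ 6,250 = 42.9%, over the 40% base limit.
Liquid reserves cover 3,100/425 = 7.3 months — ≥ 2 required
42.9% falls in the override range (40%–45%), so the compensating-factor test applies.
Reserves 7.3 < 8 months; credit score 797 ≥ 700.
Compensating-factor requirement not fully met.

Denied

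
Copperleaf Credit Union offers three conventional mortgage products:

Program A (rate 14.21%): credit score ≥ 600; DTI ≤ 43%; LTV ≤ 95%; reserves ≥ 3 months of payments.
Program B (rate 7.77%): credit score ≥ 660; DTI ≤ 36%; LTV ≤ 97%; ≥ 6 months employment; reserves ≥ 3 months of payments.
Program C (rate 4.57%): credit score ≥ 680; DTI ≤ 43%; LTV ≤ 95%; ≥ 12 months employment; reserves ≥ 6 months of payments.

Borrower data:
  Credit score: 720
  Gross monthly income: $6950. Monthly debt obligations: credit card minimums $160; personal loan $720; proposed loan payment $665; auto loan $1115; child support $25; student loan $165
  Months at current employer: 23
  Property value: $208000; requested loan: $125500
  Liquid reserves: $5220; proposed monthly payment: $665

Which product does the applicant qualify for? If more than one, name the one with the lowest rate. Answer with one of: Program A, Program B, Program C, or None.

Program C

Total debts = (160 + 720 + 665 + 1,115 + 25 + 165) = 2,850; DTI = 2,850/6,950 = 41%.
LTV = 125,500/208,000 = 60.3%.
Reserves = 5,220/665 = 7.8 months.
Program A: score 720 ≥ 600; DTI 41% ≤ 43%; LTV 60.3% ≤ 95%; reserves 7.8 ≥ 3 mo → qualifies.
Program B: score 720 ≥ 660; DTI 41% > 36%; LTV 60.3% ≤ 97%; employment 23 ≥ 6 mo; reserves 7.8 ≥ 3 mo → does not qualify.
Program C: score 720 ≥ 680; DTI 41% ≤ 43%; LTV 60.3% ≤ 95%; employment 23 ≥ 12 mo; reserves 7.8 ≥ 6 mo → qualifies.
Qualifying: Program A, Program C. Lowest rate is 4.57% → Program C.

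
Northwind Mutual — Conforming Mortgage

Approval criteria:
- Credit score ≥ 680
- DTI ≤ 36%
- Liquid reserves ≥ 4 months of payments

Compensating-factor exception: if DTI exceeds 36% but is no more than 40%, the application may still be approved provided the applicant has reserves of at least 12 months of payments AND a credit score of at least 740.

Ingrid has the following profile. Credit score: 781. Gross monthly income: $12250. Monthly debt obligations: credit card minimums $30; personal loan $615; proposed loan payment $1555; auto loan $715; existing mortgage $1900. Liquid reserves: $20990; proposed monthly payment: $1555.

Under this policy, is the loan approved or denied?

Credit score 781 ≥ 680 (meets base)
Total debts = (30 + 615 + 1,555 + 715 + 1,900) = 4,815. DTI: 4,815 ÷ 12,250 = 39.3%, over the 36% base limit.
Reserves: 20,990 ÷ 1,555 = 13.5 months (meets 4-month minimum)
39.3% falls in the override range (36%–40%), so the compensating-factor test applies.
Override check — reserves: 13.5 mo (ok); score: 781 (ok).
Both override conditions satisfied; DTI exception granted.

Approved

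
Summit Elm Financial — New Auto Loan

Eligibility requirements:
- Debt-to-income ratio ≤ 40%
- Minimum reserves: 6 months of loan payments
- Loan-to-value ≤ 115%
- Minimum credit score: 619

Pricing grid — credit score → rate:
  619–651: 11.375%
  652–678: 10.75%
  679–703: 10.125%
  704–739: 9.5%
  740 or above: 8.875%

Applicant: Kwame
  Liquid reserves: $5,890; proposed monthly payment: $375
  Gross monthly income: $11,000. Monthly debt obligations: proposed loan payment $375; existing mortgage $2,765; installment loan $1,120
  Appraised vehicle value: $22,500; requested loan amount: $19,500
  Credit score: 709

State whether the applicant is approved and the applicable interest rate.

Approved at 9.5%

Credit score 709 ≥ 619 (meets minimum)
Liquid reserves cover 5,890/375 = 15.7 months — ≥ 6 required
Total monthly debts = (375 + 2,765 + 1,120) = 4,260. DTI = 4,260/11,000 = 38.7% ≤ 40%
LTV: 19,500 ÷ 22,500 = 86.7%, within 115% cap
All requirements met. Score 709 falls in the 704–739 tier → 9.5%.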